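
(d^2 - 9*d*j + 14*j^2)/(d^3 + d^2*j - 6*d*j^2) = (d - 7*j)/(d*(d + 3*j))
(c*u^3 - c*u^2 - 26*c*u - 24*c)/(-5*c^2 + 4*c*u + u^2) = c*(u^3 - u^2 - 26*u - 24)/(-5*c^2 + 4*c*u + u^2)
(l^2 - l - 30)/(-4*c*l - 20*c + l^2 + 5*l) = (6 - l)/(4*c - l)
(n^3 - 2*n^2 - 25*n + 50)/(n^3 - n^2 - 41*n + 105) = (n^2 + 3*n - 10)/(n^2 + 4*n - 21)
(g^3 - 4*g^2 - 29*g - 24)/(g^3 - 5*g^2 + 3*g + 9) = (g^2 - 5*g - 24)/(g^2 - 6*g + 9)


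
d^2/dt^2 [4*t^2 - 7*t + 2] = 8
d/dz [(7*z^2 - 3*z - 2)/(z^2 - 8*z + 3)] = (-53*z^2 + 46*z - 25)/(z^4 - 16*z^3 + 70*z^2 - 48*z + 9)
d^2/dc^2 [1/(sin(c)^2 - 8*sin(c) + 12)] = 2*(-2*sin(c)^4 + 12*sin(c)^3 - 5*sin(c)^2 - 72*sin(c) + 52)/(sin(c)^2 - 8*sin(c) + 12)^3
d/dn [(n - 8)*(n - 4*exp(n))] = n - (n - 8)*(4*exp(n) - 1) - 4*exp(n)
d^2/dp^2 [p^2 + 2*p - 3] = 2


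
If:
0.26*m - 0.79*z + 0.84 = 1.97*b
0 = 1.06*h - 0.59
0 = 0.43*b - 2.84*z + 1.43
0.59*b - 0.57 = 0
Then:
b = 0.97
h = 0.56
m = 6.06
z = 0.65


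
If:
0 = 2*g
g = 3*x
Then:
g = 0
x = 0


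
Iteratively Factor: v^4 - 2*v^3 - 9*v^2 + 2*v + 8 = (v - 1)*(v^3 - v^2 - 10*v - 8) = (v - 1)*(v + 2)*(v^2 - 3*v - 4) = (v - 1)*(v + 1)*(v + 2)*(v - 4)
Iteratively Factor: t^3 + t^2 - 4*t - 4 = (t - 2)*(t^2 + 3*t + 2) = (t - 2)*(t + 1)*(t + 2)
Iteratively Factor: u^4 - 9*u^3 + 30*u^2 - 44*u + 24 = (u - 2)*(u^3 - 7*u^2 + 16*u - 12) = (u - 2)^2*(u^2 - 5*u + 6) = (u - 3)*(u - 2)^2*(u - 2)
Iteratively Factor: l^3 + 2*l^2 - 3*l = (l - 1)*(l^2 + 3*l) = (l - 1)*(l + 3)*(l)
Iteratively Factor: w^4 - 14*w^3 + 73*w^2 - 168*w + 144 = (w - 4)*(w^3 - 10*w^2 + 33*w - 36) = (w - 4)^2*(w^2 - 6*w + 9) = (w - 4)^2*(w - 3)*(w - 3)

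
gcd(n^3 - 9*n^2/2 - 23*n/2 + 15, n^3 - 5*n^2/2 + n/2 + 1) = n - 1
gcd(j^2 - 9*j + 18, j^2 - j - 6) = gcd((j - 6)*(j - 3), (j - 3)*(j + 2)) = j - 3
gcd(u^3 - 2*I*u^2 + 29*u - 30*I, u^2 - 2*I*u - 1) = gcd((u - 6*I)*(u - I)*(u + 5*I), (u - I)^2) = u - I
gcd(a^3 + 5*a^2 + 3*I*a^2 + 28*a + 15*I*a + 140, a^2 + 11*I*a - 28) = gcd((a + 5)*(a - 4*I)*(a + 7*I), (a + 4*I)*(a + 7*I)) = a + 7*I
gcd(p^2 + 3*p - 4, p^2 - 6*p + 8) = 1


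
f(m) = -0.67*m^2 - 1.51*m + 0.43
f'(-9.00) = 10.55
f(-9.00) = -40.25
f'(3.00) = -5.53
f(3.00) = -10.13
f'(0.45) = -2.11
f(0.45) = -0.39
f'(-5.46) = 5.81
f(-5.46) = -11.30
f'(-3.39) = 3.03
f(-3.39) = -2.15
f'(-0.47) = -0.88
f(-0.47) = 0.99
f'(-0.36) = -1.03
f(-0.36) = 0.89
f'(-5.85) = 6.33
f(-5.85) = -13.67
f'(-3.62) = 3.34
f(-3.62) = -2.88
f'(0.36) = -1.99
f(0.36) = -0.20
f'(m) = -1.34*m - 1.51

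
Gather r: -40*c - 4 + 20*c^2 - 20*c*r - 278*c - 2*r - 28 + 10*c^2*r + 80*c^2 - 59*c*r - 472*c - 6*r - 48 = 100*c^2 - 790*c + r*(10*c^2 - 79*c - 8) - 80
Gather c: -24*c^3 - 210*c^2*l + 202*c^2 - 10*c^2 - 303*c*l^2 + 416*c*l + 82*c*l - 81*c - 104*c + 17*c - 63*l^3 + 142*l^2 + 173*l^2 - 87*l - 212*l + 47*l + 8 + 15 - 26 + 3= -24*c^3 + c^2*(192 - 210*l) + c*(-303*l^2 + 498*l - 168) - 63*l^3 + 315*l^2 - 252*l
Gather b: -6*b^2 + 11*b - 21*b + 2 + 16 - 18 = -6*b^2 - 10*b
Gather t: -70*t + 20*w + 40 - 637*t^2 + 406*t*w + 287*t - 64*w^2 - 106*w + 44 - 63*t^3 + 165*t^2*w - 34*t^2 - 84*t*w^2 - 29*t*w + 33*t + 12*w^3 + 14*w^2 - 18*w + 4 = -63*t^3 + t^2*(165*w - 671) + t*(-84*w^2 + 377*w + 250) + 12*w^3 - 50*w^2 - 104*w + 88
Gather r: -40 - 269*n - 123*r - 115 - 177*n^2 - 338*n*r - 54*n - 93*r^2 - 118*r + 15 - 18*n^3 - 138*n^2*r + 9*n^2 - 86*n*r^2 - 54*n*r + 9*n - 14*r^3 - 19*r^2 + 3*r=-18*n^3 - 168*n^2 - 314*n - 14*r^3 + r^2*(-86*n - 112) + r*(-138*n^2 - 392*n - 238) - 140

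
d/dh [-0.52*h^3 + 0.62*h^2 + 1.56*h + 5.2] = -1.56*h^2 + 1.24*h + 1.56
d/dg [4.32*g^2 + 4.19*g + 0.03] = 8.64*g + 4.19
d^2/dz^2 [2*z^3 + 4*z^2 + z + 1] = 12*z + 8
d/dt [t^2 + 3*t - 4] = 2*t + 3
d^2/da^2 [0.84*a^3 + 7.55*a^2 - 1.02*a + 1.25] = 5.04*a + 15.1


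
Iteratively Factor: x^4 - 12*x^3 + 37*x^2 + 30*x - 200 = (x - 5)*(x^3 - 7*x^2 + 2*x + 40) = (x - 5)^2*(x^2 - 2*x - 8) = (x - 5)^2*(x - 4)*(x + 2)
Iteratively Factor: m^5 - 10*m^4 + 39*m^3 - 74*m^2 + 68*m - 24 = (m - 3)*(m^4 - 7*m^3 + 18*m^2 - 20*m + 8) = (m - 3)*(m - 2)*(m^3 - 5*m^2 + 8*m - 4) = (m - 3)*(m - 2)^2*(m^2 - 3*m + 2) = (m - 3)*(m - 2)^2*(m - 1)*(m - 2)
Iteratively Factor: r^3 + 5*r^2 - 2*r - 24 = (r - 2)*(r^2 + 7*r + 12) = (r - 2)*(r + 3)*(r + 4)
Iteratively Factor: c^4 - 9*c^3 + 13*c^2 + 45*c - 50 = (c - 5)*(c^3 - 4*c^2 - 7*c + 10) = (c - 5)^2*(c^2 + c - 2) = (c - 5)^2*(c + 2)*(c - 1)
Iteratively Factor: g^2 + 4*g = (g + 4)*(g)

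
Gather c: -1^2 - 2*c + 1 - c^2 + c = -c^2 - c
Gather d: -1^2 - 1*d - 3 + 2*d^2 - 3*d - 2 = 2*d^2 - 4*d - 6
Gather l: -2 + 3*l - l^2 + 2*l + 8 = -l^2 + 5*l + 6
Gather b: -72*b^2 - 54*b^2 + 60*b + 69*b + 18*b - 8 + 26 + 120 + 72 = -126*b^2 + 147*b + 210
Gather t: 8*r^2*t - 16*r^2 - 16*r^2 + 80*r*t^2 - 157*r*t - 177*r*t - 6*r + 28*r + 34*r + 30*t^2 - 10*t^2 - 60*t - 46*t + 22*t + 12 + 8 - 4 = -32*r^2 + 56*r + t^2*(80*r + 20) + t*(8*r^2 - 334*r - 84) + 16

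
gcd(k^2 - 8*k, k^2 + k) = k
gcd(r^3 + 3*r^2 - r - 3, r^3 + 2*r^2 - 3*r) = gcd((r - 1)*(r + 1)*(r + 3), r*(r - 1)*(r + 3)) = r^2 + 2*r - 3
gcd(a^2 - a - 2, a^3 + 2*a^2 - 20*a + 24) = a - 2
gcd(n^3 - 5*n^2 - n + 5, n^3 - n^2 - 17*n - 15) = n^2 - 4*n - 5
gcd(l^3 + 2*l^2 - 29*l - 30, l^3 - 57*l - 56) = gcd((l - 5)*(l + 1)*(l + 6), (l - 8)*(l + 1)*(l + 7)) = l + 1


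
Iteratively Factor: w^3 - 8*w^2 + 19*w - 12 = (w - 4)*(w^2 - 4*w + 3) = (w - 4)*(w - 1)*(w - 3)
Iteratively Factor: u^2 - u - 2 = (u + 1)*(u - 2)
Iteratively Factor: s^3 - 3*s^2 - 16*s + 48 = (s + 4)*(s^2 - 7*s + 12) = (s - 4)*(s + 4)*(s - 3)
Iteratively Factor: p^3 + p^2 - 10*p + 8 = (p + 4)*(p^2 - 3*p + 2) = (p - 2)*(p + 4)*(p - 1)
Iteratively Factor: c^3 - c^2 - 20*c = (c)*(c^2 - c - 20) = c*(c + 4)*(c - 5)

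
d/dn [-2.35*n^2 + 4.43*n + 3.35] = 4.43 - 4.7*n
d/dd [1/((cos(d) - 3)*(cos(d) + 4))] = (sin(d) + sin(2*d))/((cos(d) - 3)^2*(cos(d) + 4)^2)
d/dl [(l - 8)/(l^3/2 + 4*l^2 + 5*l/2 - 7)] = 4*(-l^3 + 8*l^2 + 64*l + 13)/(l^6 + 16*l^5 + 74*l^4 + 52*l^3 - 199*l^2 - 140*l + 196)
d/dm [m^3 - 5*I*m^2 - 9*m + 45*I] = 3*m^2 - 10*I*m - 9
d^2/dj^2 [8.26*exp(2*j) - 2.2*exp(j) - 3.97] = (33.04*exp(j) - 2.2)*exp(j)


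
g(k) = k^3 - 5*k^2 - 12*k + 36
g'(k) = 3*k^2 - 10*k - 12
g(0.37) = 30.93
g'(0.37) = -15.29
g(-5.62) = -231.99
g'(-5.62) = 138.95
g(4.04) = -28.15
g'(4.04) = -3.44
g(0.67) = 26.02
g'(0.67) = -17.35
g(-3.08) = -3.69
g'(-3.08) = 47.26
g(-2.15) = 28.75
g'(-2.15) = 23.37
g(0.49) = 29.04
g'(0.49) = -16.18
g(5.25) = -20.11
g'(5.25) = 18.19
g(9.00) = 252.00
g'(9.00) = 141.00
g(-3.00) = 0.00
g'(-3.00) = 45.00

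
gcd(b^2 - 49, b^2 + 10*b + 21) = b + 7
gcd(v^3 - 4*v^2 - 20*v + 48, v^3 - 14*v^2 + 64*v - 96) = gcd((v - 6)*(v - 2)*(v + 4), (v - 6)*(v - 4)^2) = v - 6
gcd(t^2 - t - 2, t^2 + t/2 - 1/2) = t + 1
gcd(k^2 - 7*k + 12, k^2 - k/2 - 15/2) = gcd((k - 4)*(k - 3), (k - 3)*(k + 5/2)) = k - 3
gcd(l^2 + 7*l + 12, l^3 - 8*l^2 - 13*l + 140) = l + 4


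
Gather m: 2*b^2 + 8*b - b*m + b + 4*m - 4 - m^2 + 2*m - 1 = 2*b^2 + 9*b - m^2 + m*(6 - b) - 5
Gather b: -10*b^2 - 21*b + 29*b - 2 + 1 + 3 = -10*b^2 + 8*b + 2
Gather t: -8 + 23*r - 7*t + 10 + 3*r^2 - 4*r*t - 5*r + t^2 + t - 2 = 3*r^2 + 18*r + t^2 + t*(-4*r - 6)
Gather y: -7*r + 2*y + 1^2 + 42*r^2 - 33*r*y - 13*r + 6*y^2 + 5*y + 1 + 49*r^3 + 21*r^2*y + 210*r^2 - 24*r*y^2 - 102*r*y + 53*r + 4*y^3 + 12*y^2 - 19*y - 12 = 49*r^3 + 252*r^2 + 33*r + 4*y^3 + y^2*(18 - 24*r) + y*(21*r^2 - 135*r - 12) - 10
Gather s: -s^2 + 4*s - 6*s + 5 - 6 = -s^2 - 2*s - 1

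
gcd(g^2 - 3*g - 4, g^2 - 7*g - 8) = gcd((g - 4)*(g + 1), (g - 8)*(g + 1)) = g + 1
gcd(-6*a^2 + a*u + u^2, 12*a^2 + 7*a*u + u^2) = 3*a + u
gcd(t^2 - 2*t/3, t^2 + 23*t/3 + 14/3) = 1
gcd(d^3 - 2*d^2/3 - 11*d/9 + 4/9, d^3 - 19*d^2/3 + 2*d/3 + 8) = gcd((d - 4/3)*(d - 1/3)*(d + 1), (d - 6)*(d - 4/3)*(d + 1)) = d^2 - d/3 - 4/3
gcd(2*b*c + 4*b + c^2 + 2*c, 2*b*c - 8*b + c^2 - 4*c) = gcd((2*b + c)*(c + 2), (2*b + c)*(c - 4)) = 2*b + c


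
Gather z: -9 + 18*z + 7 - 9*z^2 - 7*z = -9*z^2 + 11*z - 2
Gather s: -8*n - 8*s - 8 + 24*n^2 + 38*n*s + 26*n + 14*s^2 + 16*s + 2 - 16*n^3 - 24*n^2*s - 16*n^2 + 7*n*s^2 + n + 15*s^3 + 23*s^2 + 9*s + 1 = -16*n^3 + 8*n^2 + 19*n + 15*s^3 + s^2*(7*n + 37) + s*(-24*n^2 + 38*n + 17) - 5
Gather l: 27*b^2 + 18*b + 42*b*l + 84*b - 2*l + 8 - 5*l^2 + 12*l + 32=27*b^2 + 102*b - 5*l^2 + l*(42*b + 10) + 40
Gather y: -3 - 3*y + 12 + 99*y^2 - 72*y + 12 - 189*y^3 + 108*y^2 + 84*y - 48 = -189*y^3 + 207*y^2 + 9*y - 27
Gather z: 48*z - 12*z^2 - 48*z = -12*z^2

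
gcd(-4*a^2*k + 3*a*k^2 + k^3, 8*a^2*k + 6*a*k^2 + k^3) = 4*a*k + k^2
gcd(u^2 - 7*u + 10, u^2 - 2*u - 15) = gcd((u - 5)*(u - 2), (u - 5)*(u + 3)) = u - 5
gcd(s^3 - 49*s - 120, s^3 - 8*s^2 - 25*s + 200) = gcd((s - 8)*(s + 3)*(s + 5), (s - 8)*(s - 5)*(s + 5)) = s^2 - 3*s - 40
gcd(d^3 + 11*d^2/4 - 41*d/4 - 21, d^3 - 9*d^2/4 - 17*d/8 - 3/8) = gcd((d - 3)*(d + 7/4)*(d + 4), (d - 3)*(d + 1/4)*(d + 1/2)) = d - 3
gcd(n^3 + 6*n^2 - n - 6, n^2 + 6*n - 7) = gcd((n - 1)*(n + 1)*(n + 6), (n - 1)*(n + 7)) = n - 1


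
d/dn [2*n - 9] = 2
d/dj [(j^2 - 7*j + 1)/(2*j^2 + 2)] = 7*(j^2 - 1)/(2*(j^4 + 2*j^2 + 1))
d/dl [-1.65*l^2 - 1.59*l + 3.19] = -3.3*l - 1.59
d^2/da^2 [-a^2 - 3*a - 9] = -2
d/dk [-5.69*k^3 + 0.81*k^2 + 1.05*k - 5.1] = -17.07*k^2 + 1.62*k + 1.05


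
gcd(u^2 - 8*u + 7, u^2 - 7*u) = u - 7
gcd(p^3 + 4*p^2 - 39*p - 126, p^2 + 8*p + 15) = p + 3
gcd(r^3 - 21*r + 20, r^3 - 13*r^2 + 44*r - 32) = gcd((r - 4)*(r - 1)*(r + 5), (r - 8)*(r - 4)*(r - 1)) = r^2 - 5*r + 4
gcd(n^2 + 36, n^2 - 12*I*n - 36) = n - 6*I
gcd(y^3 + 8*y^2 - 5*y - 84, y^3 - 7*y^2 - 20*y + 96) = y^2 + y - 12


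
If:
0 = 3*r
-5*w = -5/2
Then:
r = 0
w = 1/2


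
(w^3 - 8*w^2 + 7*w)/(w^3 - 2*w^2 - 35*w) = (w - 1)/(w + 5)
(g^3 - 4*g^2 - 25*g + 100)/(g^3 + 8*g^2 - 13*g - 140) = (g - 5)/(g + 7)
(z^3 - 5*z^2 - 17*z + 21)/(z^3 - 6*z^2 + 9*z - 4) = (z^2 - 4*z - 21)/(z^2 - 5*z + 4)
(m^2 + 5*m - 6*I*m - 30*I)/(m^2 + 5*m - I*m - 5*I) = (m - 6*I)/(m - I)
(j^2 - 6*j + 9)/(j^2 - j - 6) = (j - 3)/(j + 2)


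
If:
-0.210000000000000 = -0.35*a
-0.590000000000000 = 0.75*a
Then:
No Solution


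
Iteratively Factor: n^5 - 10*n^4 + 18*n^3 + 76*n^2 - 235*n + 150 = (n - 1)*(n^4 - 9*n^3 + 9*n^2 + 85*n - 150) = (n - 2)*(n - 1)*(n^3 - 7*n^2 - 5*n + 75) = (n - 5)*(n - 2)*(n - 1)*(n^2 - 2*n - 15) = (n - 5)*(n - 2)*(n - 1)*(n + 3)*(n - 5)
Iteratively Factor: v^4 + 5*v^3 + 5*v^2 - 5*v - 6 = (v + 3)*(v^3 + 2*v^2 - v - 2) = (v - 1)*(v + 3)*(v^2 + 3*v + 2) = (v - 1)*(v + 1)*(v + 3)*(v + 2)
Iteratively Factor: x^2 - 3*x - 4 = (x - 4)*(x + 1)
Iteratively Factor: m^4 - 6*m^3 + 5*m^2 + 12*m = (m + 1)*(m^3 - 7*m^2 + 12*m) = m*(m + 1)*(m^2 - 7*m + 12) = m*(m - 4)*(m + 1)*(m - 3)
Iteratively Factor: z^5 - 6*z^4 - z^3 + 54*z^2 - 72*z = (z - 2)*(z^4 - 4*z^3 - 9*z^2 + 36*z) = (z - 3)*(z - 2)*(z^3 - z^2 - 12*z) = (z - 3)*(z - 2)*(z + 3)*(z^2 - 4*z) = (z - 4)*(z - 3)*(z - 2)*(z + 3)*(z)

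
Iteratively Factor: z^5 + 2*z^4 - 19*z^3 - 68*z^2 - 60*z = (z + 2)*(z^4 - 19*z^2 - 30*z) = (z + 2)^2*(z^3 - 2*z^2 - 15*z) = (z - 5)*(z + 2)^2*(z^2 + 3*z) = z*(z - 5)*(z + 2)^2*(z + 3)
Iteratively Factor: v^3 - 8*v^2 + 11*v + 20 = (v + 1)*(v^2 - 9*v + 20) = (v - 5)*(v + 1)*(v - 4)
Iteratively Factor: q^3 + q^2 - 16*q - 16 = (q - 4)*(q^2 + 5*q + 4) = (q - 4)*(q + 4)*(q + 1)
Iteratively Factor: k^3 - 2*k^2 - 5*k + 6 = (k - 3)*(k^2 + k - 2) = (k - 3)*(k + 2)*(k - 1)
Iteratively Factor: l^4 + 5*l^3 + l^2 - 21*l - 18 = (l + 3)*(l^3 + 2*l^2 - 5*l - 6) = (l + 3)^2*(l^2 - l - 2) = (l - 2)*(l + 3)^2*(l + 1)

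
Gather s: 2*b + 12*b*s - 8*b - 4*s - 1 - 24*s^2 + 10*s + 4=-6*b - 24*s^2 + s*(12*b + 6) + 3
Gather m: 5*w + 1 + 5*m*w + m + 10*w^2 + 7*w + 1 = m*(5*w + 1) + 10*w^2 + 12*w + 2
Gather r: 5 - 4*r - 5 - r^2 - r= -r^2 - 5*r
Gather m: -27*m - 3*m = -30*m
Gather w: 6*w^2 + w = 6*w^2 + w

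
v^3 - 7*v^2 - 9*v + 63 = (v - 7)*(v - 3)*(v + 3)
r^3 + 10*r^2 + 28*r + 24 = (r + 2)^2*(r + 6)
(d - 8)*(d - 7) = d^2 - 15*d + 56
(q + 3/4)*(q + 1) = q^2 + 7*q/4 + 3/4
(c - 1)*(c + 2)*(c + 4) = c^3 + 5*c^2 + 2*c - 8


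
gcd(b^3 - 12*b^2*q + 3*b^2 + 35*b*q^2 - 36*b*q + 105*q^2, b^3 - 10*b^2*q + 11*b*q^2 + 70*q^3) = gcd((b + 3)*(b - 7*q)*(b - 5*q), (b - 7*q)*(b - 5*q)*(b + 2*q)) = b^2 - 12*b*q + 35*q^2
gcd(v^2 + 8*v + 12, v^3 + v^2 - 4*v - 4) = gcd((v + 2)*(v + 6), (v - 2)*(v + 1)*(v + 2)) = v + 2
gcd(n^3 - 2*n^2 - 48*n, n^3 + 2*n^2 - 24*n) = n^2 + 6*n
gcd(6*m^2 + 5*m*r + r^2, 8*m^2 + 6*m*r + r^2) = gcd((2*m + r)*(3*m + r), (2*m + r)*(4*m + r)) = 2*m + r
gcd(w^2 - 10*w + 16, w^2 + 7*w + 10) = 1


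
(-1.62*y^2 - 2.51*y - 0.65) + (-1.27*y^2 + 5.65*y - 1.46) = -2.89*y^2 + 3.14*y - 2.11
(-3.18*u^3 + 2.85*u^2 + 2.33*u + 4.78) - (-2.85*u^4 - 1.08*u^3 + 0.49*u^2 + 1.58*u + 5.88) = 2.85*u^4 - 2.1*u^3 + 2.36*u^2 + 0.75*u - 1.1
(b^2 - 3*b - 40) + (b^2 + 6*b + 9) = 2*b^2 + 3*b - 31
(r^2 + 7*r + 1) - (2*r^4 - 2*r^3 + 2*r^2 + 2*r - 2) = -2*r^4 + 2*r^3 - r^2 + 5*r + 3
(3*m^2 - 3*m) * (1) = 3*m^2 - 3*m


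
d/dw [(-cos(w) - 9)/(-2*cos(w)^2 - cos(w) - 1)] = (36*cos(w) + cos(2*w) + 9)*sin(w)/(cos(w) + cos(2*w) + 2)^2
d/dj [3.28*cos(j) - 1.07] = -3.28*sin(j)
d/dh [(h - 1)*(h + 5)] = 2*h + 4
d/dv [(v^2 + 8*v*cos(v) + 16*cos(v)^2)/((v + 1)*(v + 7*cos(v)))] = ((v + 1)*(v + 4*cos(v))^2*(7*sin(v) - 1) - (v + 4*cos(v))^2*(v + 7*cos(v)) + (v + 7*cos(v))*(2*v + 2)*(-4*v*sin(v) + v - 8*sin(2*v) + 4*cos(v)))/((v + 1)^2*(v + 7*cos(v))^2)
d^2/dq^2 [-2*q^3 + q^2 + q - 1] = 2 - 12*q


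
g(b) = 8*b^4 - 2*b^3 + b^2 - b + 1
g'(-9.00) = -23833.00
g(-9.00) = 54037.00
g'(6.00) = 6707.00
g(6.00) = 9967.00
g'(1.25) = 54.62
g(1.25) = 16.94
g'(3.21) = 1002.03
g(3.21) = 791.34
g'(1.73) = 150.19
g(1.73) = 63.57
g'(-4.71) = -3487.11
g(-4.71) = 4173.94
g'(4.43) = 2672.14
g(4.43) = 2923.41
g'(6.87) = 10105.33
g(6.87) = 17213.22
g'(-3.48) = -1429.24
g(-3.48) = 1274.17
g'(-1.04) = -45.57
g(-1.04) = 14.73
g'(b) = 32*b^3 - 6*b^2 + 2*b - 1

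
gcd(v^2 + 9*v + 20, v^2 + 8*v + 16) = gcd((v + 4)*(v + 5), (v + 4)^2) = v + 4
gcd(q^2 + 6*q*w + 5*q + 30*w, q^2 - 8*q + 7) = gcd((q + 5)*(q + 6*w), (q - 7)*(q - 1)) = 1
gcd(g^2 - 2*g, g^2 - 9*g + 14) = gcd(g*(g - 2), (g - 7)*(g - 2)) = g - 2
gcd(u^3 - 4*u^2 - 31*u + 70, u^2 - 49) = u - 7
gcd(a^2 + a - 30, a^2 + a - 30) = a^2 + a - 30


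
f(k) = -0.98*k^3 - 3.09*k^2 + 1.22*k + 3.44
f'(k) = -2.94*k^2 - 6.18*k + 1.22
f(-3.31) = 1.09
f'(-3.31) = -10.54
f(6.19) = -339.84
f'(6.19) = -149.68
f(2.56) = -30.13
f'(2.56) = -33.87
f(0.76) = 2.15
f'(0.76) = -5.17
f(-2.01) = -3.54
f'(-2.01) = 1.76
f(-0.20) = 3.08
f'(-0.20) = 2.34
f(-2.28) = -3.79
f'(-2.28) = 0.03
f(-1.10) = -0.34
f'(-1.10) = 4.46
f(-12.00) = 1237.28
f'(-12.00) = -347.98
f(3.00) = -47.17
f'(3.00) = -43.78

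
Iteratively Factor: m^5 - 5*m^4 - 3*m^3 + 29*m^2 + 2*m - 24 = (m - 3)*(m^4 - 2*m^3 - 9*m^2 + 2*m + 8) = (m - 4)*(m - 3)*(m^3 + 2*m^2 - m - 2) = (m - 4)*(m - 3)*(m - 1)*(m^2 + 3*m + 2) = (m - 4)*(m - 3)*(m - 1)*(m + 1)*(m + 2)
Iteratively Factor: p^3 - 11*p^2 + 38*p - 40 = (p - 2)*(p^2 - 9*p + 20) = (p - 5)*(p - 2)*(p - 4)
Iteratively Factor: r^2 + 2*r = (r)*(r + 2)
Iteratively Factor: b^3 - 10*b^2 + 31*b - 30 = (b - 5)*(b^2 - 5*b + 6) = (b - 5)*(b - 2)*(b - 3)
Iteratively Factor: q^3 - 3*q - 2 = (q - 2)*(q^2 + 2*q + 1) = (q - 2)*(q + 1)*(q + 1)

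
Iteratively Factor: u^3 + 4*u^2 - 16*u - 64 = (u - 4)*(u^2 + 8*u + 16) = (u - 4)*(u + 4)*(u + 4)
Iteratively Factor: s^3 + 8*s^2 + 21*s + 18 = (s + 2)*(s^2 + 6*s + 9) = (s + 2)*(s + 3)*(s + 3)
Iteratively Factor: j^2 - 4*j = (j)*(j - 4)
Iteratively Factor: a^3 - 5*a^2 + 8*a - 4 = (a - 1)*(a^2 - 4*a + 4) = (a - 2)*(a - 1)*(a - 2)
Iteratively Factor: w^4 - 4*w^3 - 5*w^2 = (w - 5)*(w^3 + w^2) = w*(w - 5)*(w^2 + w) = w*(w - 5)*(w + 1)*(w)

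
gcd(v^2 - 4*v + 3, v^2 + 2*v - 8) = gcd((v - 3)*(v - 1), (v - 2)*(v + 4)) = 1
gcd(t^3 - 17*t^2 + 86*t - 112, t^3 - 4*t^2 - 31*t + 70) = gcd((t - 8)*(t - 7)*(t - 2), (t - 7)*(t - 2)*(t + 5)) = t^2 - 9*t + 14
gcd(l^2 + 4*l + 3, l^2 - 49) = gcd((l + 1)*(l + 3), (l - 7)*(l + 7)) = 1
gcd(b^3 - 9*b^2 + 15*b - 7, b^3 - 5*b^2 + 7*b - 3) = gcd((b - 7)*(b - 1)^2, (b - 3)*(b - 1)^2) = b^2 - 2*b + 1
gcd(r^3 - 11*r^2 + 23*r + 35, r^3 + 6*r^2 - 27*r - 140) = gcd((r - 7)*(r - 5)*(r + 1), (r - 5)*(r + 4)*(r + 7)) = r - 5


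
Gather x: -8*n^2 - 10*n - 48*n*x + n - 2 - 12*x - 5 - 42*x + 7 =-8*n^2 - 9*n + x*(-48*n - 54)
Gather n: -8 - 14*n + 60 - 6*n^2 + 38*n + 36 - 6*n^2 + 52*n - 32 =-12*n^2 + 76*n + 56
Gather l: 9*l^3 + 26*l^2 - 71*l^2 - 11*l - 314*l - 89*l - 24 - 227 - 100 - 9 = 9*l^3 - 45*l^2 - 414*l - 360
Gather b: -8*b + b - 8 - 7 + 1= -7*b - 14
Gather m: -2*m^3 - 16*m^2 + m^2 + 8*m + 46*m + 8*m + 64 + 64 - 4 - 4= -2*m^3 - 15*m^2 + 62*m + 120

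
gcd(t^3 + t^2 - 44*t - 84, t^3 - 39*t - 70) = t^2 - 5*t - 14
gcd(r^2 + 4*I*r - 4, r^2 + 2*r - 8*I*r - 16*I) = 1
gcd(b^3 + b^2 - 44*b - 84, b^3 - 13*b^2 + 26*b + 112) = b^2 - 5*b - 14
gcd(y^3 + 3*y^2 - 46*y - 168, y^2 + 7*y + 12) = y + 4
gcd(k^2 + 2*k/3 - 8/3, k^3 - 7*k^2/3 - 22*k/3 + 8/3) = k + 2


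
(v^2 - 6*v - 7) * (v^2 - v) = v^4 - 7*v^3 - v^2 + 7*v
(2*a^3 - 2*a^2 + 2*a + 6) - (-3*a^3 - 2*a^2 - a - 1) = 5*a^3 + 3*a + 7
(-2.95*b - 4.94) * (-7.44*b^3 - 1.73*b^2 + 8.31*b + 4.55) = 21.948*b^4 + 41.8571*b^3 - 15.9683*b^2 - 54.4739*b - 22.477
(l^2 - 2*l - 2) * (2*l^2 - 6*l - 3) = 2*l^4 - 10*l^3 + 5*l^2 + 18*l + 6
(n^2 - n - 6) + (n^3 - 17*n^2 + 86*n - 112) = n^3 - 16*n^2 + 85*n - 118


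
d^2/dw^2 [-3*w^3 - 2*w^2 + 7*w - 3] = -18*w - 4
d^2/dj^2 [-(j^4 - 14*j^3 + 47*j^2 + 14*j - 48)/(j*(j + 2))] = 2*(-j^6 - 6*j^5 - 12*j^4 + 136*j^3 + 144*j^2 + 288*j + 192)/(j^3*(j^3 + 6*j^2 + 12*j + 8))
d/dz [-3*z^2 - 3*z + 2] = -6*z - 3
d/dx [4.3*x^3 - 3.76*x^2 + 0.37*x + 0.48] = 12.9*x^2 - 7.52*x + 0.37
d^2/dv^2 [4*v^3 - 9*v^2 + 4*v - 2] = 24*v - 18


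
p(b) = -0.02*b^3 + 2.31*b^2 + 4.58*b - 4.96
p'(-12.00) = -59.50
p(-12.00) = 307.28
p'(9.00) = 41.30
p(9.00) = 208.79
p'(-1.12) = -0.67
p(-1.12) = -7.16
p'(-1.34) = -1.72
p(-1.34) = -6.90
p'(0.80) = 8.24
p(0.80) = 0.17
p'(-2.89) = -9.27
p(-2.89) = 1.58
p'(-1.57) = -2.82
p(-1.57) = -6.38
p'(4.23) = 23.05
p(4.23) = 54.23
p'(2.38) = 15.24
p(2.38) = 18.76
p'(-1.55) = -2.73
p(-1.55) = -6.43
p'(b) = -0.06*b^2 + 4.62*b + 4.58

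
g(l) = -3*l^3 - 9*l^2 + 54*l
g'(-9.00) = -513.00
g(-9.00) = 972.00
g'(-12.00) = -1026.00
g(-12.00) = 3240.00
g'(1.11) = 22.93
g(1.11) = 44.75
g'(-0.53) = 61.01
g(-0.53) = -30.70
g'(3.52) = -120.87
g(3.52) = -52.28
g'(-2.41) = 45.11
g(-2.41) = -140.42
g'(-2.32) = 47.32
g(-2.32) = -136.26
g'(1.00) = 27.00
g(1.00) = 42.00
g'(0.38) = 45.86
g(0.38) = 19.06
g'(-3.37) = 12.45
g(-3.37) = -169.37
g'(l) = -9*l^2 - 18*l + 54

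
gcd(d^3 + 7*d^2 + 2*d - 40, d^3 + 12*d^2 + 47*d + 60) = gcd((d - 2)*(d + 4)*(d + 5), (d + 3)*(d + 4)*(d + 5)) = d^2 + 9*d + 20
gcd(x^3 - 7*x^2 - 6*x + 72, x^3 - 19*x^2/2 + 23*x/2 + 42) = x - 4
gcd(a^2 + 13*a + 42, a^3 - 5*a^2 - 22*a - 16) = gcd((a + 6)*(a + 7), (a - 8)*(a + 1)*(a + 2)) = 1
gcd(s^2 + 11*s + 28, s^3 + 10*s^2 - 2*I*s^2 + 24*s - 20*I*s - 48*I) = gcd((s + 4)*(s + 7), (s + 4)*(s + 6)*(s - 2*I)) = s + 4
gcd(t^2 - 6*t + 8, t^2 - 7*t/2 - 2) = t - 4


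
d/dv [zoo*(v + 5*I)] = zoo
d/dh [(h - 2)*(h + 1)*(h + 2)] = 3*h^2 + 2*h - 4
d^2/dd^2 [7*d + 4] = 0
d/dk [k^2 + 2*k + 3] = 2*k + 2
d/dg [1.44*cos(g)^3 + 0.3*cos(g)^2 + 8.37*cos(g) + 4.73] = (4.32*sin(g)^2 - 0.6*cos(g) - 12.69)*sin(g)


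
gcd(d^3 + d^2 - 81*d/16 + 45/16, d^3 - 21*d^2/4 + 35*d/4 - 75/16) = d - 5/4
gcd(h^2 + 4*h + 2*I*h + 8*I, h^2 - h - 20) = h + 4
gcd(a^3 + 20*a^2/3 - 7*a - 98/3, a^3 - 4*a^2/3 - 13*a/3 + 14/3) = a^2 - a/3 - 14/3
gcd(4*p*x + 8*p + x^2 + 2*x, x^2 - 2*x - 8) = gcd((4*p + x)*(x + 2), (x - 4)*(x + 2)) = x + 2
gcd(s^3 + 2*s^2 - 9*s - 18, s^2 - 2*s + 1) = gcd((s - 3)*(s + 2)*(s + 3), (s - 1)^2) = 1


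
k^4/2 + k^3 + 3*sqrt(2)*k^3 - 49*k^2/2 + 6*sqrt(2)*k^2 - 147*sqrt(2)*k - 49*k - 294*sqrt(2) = (k/2 + 1)*(k - 7)*(k + 7)*(k + 6*sqrt(2))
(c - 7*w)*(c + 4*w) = c^2 - 3*c*w - 28*w^2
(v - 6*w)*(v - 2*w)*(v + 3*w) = v^3 - 5*v^2*w - 12*v*w^2 + 36*w^3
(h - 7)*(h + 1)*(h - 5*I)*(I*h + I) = I*h^4 + 5*h^3 - 5*I*h^3 - 25*h^2 - 13*I*h^2 - 65*h - 7*I*h - 35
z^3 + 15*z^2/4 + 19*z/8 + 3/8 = (z + 1/4)*(z + 1/2)*(z + 3)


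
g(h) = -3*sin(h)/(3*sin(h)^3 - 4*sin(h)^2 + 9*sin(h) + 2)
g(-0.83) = -0.28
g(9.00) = -0.24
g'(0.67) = -0.11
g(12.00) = -0.36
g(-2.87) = -1.06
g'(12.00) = -0.52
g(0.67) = -0.28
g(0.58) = -0.26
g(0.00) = 0.00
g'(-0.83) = -0.21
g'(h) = -3*(-9*sin(h)^2*cos(h) + 8*sin(h)*cos(h) - 9*cos(h))*sin(h)/(3*sin(h)^3 - 4*sin(h)^2 + 9*sin(h) + 2)^2 - 3*cos(h)/(3*sin(h)^3 - 4*sin(h)^2 + 9*sin(h) + 2)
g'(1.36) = -0.00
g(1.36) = -0.30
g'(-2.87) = 12.02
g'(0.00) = -1.50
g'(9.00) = 0.22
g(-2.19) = -0.25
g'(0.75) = -0.08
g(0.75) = -0.28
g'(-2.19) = 0.15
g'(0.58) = -0.14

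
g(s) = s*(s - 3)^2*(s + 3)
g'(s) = s*(s - 3)^2 + s*(s + 3)*(2*s - 6) + (s - 3)^2*(s + 3) = 4*s^3 - 9*s^2 - 18*s + 27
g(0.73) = 14.03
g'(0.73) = 10.62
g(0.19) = 4.79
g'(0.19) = 23.28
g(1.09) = 16.26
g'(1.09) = 1.87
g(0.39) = 9.01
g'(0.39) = 18.85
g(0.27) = 6.58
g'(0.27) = 21.56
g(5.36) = 249.57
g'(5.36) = 287.92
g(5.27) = 224.58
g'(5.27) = 267.64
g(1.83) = 12.10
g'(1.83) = -11.57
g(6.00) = 486.00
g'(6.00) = 459.00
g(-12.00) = 24300.00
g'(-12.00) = -7965.00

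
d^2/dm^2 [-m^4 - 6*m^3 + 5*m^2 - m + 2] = -12*m^2 - 36*m + 10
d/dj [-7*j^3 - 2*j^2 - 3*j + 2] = -21*j^2 - 4*j - 3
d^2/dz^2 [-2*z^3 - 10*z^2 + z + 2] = -12*z - 20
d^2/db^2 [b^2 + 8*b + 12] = 2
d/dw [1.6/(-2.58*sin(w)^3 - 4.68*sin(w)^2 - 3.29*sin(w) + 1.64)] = (12.384*sin(w)^2 + 14.976*sin(w) + 5.264)*cos(w)/(2.58*sin(w)^3 + 4.68*sin(w)^2 + 3.29*sin(w) - 1.64)^2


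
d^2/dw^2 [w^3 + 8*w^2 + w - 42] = 6*w + 16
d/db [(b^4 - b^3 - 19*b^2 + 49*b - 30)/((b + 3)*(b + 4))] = 2*(b^5 + 10*b^4 + 17*b^3 - 109*b^2 - 198*b + 399)/(b^4 + 14*b^3 + 73*b^2 + 168*b + 144)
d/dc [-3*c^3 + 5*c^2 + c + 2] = -9*c^2 + 10*c + 1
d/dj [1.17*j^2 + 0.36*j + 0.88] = 2.34*j + 0.36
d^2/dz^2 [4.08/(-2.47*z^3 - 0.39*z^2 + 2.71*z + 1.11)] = ((60.4656*z + 3.1824)*(2.47*z^3 + 0.39*z^2 - 2.71*z - 1.11) - 4.08*(7.41*z^2 + 0.78*z - 2.71)*(14.82*z^2 + 1.56*z - 5.42))/(2.47*z^3 + 0.39*z^2 - 2.71*z - 1.11)^3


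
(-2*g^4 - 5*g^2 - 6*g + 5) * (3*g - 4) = -6*g^5 + 8*g^4 - 15*g^3 + 2*g^2 + 39*g - 20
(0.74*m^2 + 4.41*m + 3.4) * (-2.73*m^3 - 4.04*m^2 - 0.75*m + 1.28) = -2.0202*m^5 - 15.0289*m^4 - 27.6534*m^3 - 16.0963*m^2 + 3.0948*m + 4.352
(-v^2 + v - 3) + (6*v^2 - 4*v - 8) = 5*v^2 - 3*v - 11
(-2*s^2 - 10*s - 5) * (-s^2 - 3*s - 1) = 2*s^4 + 16*s^3 + 37*s^2 + 25*s + 5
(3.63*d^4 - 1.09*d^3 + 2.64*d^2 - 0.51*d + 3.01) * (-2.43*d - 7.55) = -8.8209*d^5 - 24.7578*d^4 + 1.8143*d^3 - 18.6927*d^2 - 3.4638*d - 22.7255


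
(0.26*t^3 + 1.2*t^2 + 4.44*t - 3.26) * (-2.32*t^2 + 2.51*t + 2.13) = -0.6032*t^5 - 2.1314*t^4 - 6.735*t^3 + 21.2636*t^2 + 1.2746*t - 6.9438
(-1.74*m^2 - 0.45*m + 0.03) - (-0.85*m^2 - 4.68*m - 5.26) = -0.89*m^2 + 4.23*m + 5.29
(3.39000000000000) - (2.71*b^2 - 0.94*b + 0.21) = -2.71*b^2 + 0.94*b + 3.18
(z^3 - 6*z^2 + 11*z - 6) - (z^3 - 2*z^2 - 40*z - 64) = -4*z^2 + 51*z + 58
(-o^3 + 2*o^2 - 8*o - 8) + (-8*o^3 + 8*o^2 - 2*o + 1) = -9*o^3 + 10*o^2 - 10*o - 7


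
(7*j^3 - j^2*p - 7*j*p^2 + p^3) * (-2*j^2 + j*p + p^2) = -14*j^5 + 9*j^4*p + 20*j^3*p^2 - 10*j^2*p^3 - 6*j*p^4 + p^5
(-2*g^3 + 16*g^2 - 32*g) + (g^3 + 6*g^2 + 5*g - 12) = -g^3 + 22*g^2 - 27*g - 12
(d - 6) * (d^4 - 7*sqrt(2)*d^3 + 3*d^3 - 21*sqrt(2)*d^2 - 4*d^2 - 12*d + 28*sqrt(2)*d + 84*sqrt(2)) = d^5 - 7*sqrt(2)*d^4 - 3*d^4 - 22*d^3 + 21*sqrt(2)*d^3 + 12*d^2 + 154*sqrt(2)*d^2 - 84*sqrt(2)*d + 72*d - 504*sqrt(2)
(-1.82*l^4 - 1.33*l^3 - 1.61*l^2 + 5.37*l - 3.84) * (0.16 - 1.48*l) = 2.6936*l^5 + 1.6772*l^4 + 2.17*l^3 - 8.2052*l^2 + 6.5424*l - 0.6144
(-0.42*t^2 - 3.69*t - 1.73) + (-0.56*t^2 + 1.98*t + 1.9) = -0.98*t^2 - 1.71*t + 0.17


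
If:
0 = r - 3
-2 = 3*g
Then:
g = -2/3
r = 3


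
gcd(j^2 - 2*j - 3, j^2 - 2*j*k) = 1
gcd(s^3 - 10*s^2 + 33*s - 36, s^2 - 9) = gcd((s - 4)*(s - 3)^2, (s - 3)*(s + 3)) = s - 3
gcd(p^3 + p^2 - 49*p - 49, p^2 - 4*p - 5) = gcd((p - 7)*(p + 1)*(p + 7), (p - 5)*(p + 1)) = p + 1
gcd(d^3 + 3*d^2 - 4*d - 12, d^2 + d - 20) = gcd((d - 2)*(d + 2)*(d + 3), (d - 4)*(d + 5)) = 1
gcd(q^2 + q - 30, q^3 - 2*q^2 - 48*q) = q + 6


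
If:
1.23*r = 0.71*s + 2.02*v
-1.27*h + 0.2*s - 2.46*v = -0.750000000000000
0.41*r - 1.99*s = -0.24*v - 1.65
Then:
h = 0.738750336816263 - 1.85497440196401*v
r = 1.94296577946768*v + 0.543216173606603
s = 0.520912547528517*v + 0.94106463878327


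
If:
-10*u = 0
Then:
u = 0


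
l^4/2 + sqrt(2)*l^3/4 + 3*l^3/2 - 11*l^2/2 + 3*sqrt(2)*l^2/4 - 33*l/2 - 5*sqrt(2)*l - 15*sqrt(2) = (l/2 + sqrt(2))*(l + 3)*(l - 5*sqrt(2)/2)*(l + sqrt(2))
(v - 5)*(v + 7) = v^2 + 2*v - 35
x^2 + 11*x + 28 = (x + 4)*(x + 7)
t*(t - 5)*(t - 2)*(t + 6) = t^4 - t^3 - 32*t^2 + 60*t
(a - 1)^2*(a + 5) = a^3 + 3*a^2 - 9*a + 5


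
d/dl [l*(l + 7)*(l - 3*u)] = 3*l^2 - 6*l*u + 14*l - 21*u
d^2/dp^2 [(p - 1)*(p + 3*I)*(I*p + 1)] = 6*I*p - 4 - 2*I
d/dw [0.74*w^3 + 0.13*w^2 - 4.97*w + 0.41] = 2.22*w^2 + 0.26*w - 4.97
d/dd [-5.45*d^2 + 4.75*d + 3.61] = 4.75 - 10.9*d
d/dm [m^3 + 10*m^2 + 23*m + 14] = 3*m^2 + 20*m + 23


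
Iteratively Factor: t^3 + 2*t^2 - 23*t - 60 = (t + 4)*(t^2 - 2*t - 15) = (t + 3)*(t + 4)*(t - 5)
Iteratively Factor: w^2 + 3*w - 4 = (w + 4)*(w - 1)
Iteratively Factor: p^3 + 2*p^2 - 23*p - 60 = (p + 4)*(p^2 - 2*p - 15) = (p + 3)*(p + 4)*(p - 5)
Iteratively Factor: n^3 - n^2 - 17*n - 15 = (n + 3)*(n^2 - 4*n - 5) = (n - 5)*(n + 3)*(n + 1)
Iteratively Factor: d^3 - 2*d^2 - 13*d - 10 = (d + 2)*(d^2 - 4*d - 5) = (d + 1)*(d + 2)*(d - 5)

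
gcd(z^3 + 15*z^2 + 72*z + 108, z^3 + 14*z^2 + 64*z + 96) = z + 6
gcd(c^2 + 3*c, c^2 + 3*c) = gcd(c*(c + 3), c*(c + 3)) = c^2 + 3*c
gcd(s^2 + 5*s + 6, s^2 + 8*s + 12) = s + 2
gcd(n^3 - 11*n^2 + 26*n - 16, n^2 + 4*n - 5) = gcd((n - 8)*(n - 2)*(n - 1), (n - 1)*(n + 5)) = n - 1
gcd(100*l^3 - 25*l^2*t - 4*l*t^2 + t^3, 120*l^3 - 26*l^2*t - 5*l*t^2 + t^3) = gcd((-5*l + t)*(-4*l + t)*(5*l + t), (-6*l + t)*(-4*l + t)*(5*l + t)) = -20*l^2 + l*t + t^2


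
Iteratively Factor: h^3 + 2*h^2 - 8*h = (h + 4)*(h^2 - 2*h) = (h - 2)*(h + 4)*(h)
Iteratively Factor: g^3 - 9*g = (g + 3)*(g^2 - 3*g) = (g - 3)*(g + 3)*(g)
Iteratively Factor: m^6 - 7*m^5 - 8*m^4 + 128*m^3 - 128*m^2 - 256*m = (m - 4)*(m^5 - 3*m^4 - 20*m^3 + 48*m^2 + 64*m) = (m - 4)^2*(m^4 + m^3 - 16*m^2 - 16*m) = (m - 4)^2*(m + 4)*(m^3 - 3*m^2 - 4*m) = (m - 4)^2*(m + 1)*(m + 4)*(m^2 - 4*m) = (m - 4)^3*(m + 1)*(m + 4)*(m)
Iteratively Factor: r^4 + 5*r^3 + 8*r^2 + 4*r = (r)*(r^3 + 5*r^2 + 8*r + 4) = r*(r + 2)*(r^2 + 3*r + 2) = r*(r + 1)*(r + 2)*(r + 2)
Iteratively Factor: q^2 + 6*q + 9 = (q + 3)*(q + 3)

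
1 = 1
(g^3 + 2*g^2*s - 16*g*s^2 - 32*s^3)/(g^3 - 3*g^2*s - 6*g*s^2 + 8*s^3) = (-g - 4*s)/(-g + s)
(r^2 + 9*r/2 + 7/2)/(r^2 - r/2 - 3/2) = (2*r + 7)/(2*r - 3)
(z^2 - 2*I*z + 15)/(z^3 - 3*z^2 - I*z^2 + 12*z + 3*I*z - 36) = (z - 5*I)/(z^2 - z*(3 + 4*I) + 12*I)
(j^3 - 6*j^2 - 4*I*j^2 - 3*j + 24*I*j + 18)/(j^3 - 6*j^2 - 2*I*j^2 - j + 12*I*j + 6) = (j - 3*I)/(j - I)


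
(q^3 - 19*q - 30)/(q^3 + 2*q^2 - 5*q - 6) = (q^2 - 3*q - 10)/(q^2 - q - 2)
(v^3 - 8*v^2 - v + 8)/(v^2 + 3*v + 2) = (v^2 - 9*v + 8)/(v + 2)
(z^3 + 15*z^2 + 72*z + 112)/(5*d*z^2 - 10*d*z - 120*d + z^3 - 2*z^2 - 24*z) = (z^2 + 11*z + 28)/(5*d*z - 30*d + z^2 - 6*z)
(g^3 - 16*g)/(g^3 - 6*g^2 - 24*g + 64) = g*(g - 4)/(g^2 - 10*g + 16)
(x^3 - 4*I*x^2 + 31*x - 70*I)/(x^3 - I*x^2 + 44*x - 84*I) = (x^2 - 2*I*x + 35)/(x^2 + I*x + 42)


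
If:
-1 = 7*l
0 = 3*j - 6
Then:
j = 2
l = -1/7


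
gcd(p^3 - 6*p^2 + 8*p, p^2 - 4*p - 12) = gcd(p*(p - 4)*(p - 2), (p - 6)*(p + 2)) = 1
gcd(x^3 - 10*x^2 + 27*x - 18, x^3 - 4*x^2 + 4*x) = 1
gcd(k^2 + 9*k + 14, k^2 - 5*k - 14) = k + 2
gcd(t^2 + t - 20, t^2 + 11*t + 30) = t + 5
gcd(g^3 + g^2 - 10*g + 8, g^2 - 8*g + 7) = g - 1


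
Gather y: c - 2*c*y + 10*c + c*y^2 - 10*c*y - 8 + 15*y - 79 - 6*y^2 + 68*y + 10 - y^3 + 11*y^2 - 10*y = 11*c - y^3 + y^2*(c + 5) + y*(73 - 12*c) - 77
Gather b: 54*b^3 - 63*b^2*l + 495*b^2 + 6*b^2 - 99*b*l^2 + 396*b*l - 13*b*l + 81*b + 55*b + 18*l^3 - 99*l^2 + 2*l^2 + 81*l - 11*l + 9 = 54*b^3 + b^2*(501 - 63*l) + b*(-99*l^2 + 383*l + 136) + 18*l^3 - 97*l^2 + 70*l + 9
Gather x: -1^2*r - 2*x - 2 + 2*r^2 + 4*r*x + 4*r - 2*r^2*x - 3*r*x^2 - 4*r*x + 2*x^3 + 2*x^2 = 2*r^2 + 3*r + 2*x^3 + x^2*(2 - 3*r) + x*(-2*r^2 - 2) - 2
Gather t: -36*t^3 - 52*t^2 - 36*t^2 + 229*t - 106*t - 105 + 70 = -36*t^3 - 88*t^2 + 123*t - 35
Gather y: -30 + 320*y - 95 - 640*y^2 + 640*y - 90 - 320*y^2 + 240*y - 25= -960*y^2 + 1200*y - 240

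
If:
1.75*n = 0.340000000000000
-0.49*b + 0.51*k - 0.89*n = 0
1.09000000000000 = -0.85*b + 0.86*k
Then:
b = -33.65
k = -31.99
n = 0.19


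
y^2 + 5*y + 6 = (y + 2)*(y + 3)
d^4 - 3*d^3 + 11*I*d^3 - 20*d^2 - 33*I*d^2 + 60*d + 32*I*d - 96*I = (d - 3)*(d - I)*(d + 4*I)*(d + 8*I)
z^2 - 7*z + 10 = (z - 5)*(z - 2)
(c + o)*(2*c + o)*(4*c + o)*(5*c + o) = 40*c^4 + 78*c^3*o + 49*c^2*o^2 + 12*c*o^3 + o^4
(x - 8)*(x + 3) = x^2 - 5*x - 24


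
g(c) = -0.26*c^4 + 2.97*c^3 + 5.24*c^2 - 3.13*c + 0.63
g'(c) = -1.04*c^3 + 8.91*c^2 + 10.48*c - 3.13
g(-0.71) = 4.36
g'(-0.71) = -5.71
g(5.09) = 337.60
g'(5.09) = 143.91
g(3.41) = 133.50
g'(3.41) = 94.98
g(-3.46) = -86.09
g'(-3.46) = 110.35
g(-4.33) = -220.08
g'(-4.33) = 202.97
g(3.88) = 181.93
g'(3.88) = 110.92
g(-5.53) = -567.23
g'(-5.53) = 387.27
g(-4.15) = -185.53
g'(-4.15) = 181.16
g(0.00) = 0.63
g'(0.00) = -3.13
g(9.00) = 856.17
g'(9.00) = 54.74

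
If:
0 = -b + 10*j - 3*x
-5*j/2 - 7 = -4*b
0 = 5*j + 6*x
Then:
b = 35/19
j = 14/95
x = -7/57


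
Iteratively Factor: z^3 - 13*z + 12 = (z - 3)*(z^2 + 3*z - 4) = (z - 3)*(z + 4)*(z - 1)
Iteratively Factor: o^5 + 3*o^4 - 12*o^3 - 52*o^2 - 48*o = (o + 3)*(o^4 - 12*o^2 - 16*o) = (o + 2)*(o + 3)*(o^3 - 2*o^2 - 8*o) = (o - 4)*(o + 2)*(o + 3)*(o^2 + 2*o) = o*(o - 4)*(o + 2)*(o + 3)*(o + 2)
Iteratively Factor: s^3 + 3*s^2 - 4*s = (s + 4)*(s^2 - s) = s*(s + 4)*(s - 1)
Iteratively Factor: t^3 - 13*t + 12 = (t - 3)*(t^2 + 3*t - 4) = (t - 3)*(t + 4)*(t - 1)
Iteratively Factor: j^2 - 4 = (j - 2)*(j + 2)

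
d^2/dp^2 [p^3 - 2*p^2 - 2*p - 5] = 6*p - 4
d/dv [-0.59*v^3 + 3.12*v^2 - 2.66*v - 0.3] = -1.77*v^2 + 6.24*v - 2.66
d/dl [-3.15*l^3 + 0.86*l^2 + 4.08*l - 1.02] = -9.45*l^2 + 1.72*l + 4.08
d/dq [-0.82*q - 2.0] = -0.820000000000000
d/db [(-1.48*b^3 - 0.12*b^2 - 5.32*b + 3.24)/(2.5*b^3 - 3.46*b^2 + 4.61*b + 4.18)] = (1.77635683940025e-15*b^5 + 5.4208*b^4 + 12.9544*b^3 - 61.8196*b^2 + 21.4176*b - 37.174)/(6.25*b^6 - 17.3*b^5 + 35.0216*b^4 - 11.0012*b^3 - 7.6735*b^2 + 38.5396*b + 17.4724)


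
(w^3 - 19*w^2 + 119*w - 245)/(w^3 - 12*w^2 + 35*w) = (w - 7)/w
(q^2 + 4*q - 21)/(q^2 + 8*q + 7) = (q - 3)/(q + 1)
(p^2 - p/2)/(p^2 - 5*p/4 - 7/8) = 4*p*(1 - 2*p)/(-8*p^2 + 10*p + 7)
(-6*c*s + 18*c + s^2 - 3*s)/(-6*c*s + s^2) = (s - 3)/s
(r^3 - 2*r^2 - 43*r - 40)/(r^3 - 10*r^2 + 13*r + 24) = (r + 5)/(r - 3)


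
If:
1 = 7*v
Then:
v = 1/7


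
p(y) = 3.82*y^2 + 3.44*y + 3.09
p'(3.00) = 26.36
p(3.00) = 47.79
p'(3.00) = 26.36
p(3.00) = 47.79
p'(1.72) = 16.58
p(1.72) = 20.31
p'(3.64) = 31.25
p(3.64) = 66.23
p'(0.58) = 7.87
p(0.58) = 6.37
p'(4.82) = 40.26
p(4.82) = 108.42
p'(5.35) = 44.31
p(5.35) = 130.83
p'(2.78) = 24.68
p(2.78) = 42.18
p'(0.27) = 5.50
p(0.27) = 4.30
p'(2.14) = 19.79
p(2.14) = 27.95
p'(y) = 7.64*y + 3.44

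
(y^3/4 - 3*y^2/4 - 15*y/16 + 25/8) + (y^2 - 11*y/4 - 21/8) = y^3/4 + y^2/4 - 59*y/16 + 1/2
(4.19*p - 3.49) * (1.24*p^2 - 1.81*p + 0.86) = 5.1956*p^3 - 11.9115*p^2 + 9.9203*p - 3.0014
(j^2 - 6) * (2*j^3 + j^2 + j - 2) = 2*j^5 + j^4 - 11*j^3 - 8*j^2 - 6*j + 12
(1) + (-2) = -1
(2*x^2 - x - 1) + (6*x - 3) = 2*x^2 + 5*x - 4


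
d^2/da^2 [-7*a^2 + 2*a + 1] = -14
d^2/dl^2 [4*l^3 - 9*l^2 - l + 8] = 24*l - 18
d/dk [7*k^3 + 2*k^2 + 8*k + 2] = 21*k^2 + 4*k + 8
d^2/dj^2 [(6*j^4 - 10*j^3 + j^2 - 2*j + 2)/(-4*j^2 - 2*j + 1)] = 2*(-96*j^6 - 144*j^5 + 216*j^3 - 204*j^2 + 6*j - 13)/(64*j^6 + 96*j^5 - 40*j^3 + 6*j - 1)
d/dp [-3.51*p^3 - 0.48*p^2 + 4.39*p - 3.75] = -10.53*p^2 - 0.96*p + 4.39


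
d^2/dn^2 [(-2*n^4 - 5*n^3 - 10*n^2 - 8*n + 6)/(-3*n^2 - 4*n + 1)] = 2*(18*n^6 + 72*n^5 + 78*n^4 - 17*n^3 - 120*n^2 - 129*n - 72)/(27*n^6 + 108*n^5 + 117*n^4 - 8*n^3 - 39*n^2 + 12*n - 1)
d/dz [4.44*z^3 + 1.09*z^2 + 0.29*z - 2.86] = 13.32*z^2 + 2.18*z + 0.29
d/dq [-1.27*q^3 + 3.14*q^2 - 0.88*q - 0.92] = -3.81*q^2 + 6.28*q - 0.88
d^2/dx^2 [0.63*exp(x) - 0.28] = 0.63*exp(x)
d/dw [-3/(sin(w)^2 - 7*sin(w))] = 3*(2*sin(w) - 7)*cos(w)/((sin(w) - 7)^2*sin(w)^2)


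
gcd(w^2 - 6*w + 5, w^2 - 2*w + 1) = w - 1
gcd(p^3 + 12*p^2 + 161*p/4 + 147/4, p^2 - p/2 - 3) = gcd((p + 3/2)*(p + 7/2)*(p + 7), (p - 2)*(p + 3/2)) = p + 3/2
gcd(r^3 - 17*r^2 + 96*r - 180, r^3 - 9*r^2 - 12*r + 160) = r - 5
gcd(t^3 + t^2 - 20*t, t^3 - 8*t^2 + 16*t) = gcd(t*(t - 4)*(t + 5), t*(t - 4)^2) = t^2 - 4*t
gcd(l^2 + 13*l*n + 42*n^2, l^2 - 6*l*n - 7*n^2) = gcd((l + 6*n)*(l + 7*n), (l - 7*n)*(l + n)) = 1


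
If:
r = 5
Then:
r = 5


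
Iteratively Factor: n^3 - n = (n - 1)*(n^2 + n) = n*(n - 1)*(n + 1)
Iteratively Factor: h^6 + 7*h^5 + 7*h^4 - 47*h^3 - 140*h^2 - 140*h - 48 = (h + 1)*(h^5 + 6*h^4 + h^3 - 48*h^2 - 92*h - 48) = (h + 1)*(h + 2)*(h^4 + 4*h^3 - 7*h^2 - 34*h - 24) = (h + 1)*(h + 2)^2*(h^3 + 2*h^2 - 11*h - 12) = (h + 1)^2*(h + 2)^2*(h^2 + h - 12) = (h + 1)^2*(h + 2)^2*(h + 4)*(h - 3)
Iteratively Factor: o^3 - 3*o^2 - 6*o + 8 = (o - 1)*(o^2 - 2*o - 8) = (o - 4)*(o - 1)*(o + 2)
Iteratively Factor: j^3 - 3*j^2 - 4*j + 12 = (j + 2)*(j^2 - 5*j + 6) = (j - 2)*(j + 2)*(j - 3)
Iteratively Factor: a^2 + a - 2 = (a + 2)*(a - 1)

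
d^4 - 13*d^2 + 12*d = d*(d - 3)*(d - 1)*(d + 4)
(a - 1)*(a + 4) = a^2 + 3*a - 4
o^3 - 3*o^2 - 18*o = o*(o - 6)*(o + 3)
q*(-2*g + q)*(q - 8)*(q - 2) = -2*g*q^3 + 20*g*q^2 - 32*g*q + q^4 - 10*q^3 + 16*q^2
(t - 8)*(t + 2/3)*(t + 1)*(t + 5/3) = t^4 - 14*t^3/3 - 209*t^2/9 - 238*t/9 - 80/9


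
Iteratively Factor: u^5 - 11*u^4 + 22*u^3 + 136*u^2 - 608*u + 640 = (u - 5)*(u^4 - 6*u^3 - 8*u^2 + 96*u - 128) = (u - 5)*(u - 2)*(u^3 - 4*u^2 - 16*u + 64) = (u - 5)*(u - 4)*(u - 2)*(u^2 - 16) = (u - 5)*(u - 4)*(u - 2)*(u + 4)*(u - 4)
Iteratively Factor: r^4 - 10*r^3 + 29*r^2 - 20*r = (r - 5)*(r^3 - 5*r^2 + 4*r) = (r - 5)*(r - 4)*(r^2 - r) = (r - 5)*(r - 4)*(r - 1)*(r)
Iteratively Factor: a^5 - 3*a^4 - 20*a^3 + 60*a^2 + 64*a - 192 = (a + 4)*(a^4 - 7*a^3 + 8*a^2 + 28*a - 48) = (a - 3)*(a + 4)*(a^3 - 4*a^2 - 4*a + 16) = (a - 3)*(a - 2)*(a + 4)*(a^2 - 2*a - 8) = (a - 4)*(a - 3)*(a - 2)*(a + 4)*(a + 2)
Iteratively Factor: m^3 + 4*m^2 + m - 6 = (m + 3)*(m^2 + m - 2) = (m - 1)*(m + 3)*(m + 2)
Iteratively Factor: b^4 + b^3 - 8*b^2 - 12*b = (b - 3)*(b^3 + 4*b^2 + 4*b) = (b - 3)*(b + 2)*(b^2 + 2*b) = b*(b - 3)*(b + 2)*(b + 2)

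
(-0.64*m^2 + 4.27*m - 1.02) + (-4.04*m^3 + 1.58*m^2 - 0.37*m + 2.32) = -4.04*m^3 + 0.94*m^2 + 3.9*m + 1.3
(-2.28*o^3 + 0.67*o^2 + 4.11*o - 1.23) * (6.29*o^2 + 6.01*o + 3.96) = -14.3412*o^5 - 9.4885*o^4 + 20.8498*o^3 + 19.6176*o^2 + 8.8833*o - 4.8708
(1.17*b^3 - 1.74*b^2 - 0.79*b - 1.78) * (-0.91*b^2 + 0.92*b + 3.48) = -1.0647*b^5 + 2.6598*b^4 + 3.1897*b^3 - 5.1622*b^2 - 4.3868*b - 6.1944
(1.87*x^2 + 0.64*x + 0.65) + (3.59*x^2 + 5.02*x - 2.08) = 5.46*x^2 + 5.66*x - 1.43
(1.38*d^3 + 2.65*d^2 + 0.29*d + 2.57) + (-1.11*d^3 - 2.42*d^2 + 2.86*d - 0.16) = 0.27*d^3 + 0.23*d^2 + 3.15*d + 2.41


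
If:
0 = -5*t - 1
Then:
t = -1/5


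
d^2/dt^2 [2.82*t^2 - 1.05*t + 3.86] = 5.64000000000000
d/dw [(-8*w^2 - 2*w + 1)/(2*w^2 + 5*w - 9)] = (-36*w^2 + 140*w + 13)/(4*w^4 + 20*w^3 - 11*w^2 - 90*w + 81)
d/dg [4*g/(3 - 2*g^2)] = 4*(2*g^2 + 3)/(2*g^2 - 3)^2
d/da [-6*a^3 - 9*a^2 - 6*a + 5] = -18*a^2 - 18*a - 6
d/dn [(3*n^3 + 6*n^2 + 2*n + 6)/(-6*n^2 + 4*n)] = 3*(-3*n^4 + 4*n^3 + 6*n^2 + 12*n - 4)/(2*n^2*(9*n^2 - 12*n + 4))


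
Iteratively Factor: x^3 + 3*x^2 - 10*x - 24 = (x - 3)*(x^2 + 6*x + 8) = (x - 3)*(x + 2)*(x + 4)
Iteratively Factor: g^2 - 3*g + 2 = (g - 1)*(g - 2)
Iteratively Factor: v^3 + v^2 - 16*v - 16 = (v + 1)*(v^2 - 16) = (v + 1)*(v + 4)*(v - 4)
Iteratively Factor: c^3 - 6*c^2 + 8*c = (c - 2)*(c^2 - 4*c) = c*(c - 2)*(c - 4)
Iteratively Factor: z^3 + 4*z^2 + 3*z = (z + 3)*(z^2 + z) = z*(z + 3)*(z + 1)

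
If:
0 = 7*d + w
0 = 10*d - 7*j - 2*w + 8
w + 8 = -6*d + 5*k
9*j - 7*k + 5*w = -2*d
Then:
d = -16/13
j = -40/13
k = 24/13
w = 112/13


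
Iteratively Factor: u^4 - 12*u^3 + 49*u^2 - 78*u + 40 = (u - 4)*(u^3 - 8*u^2 + 17*u - 10) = (u - 4)*(u - 1)*(u^2 - 7*u + 10) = (u - 4)*(u - 2)*(u - 1)*(u - 5)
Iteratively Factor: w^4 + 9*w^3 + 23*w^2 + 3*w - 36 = (w + 3)*(w^3 + 6*w^2 + 5*w - 12) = (w - 1)*(w + 3)*(w^2 + 7*w + 12) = (w - 1)*(w + 3)*(w + 4)*(w + 3)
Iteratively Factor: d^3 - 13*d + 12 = (d - 1)*(d^2 + d - 12) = (d - 1)*(d + 4)*(d - 3)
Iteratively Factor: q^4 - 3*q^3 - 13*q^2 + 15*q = (q - 1)*(q^3 - 2*q^2 - 15*q) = (q - 5)*(q - 1)*(q^2 + 3*q) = (q - 5)*(q - 1)*(q + 3)*(q)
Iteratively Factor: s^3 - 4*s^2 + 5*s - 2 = (s - 1)*(s^2 - 3*s + 2) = (s - 1)^2*(s - 2)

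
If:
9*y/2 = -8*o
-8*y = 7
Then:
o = 63/128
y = -7/8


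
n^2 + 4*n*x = n*(n + 4*x)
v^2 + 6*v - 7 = (v - 1)*(v + 7)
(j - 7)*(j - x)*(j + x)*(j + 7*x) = j^4 + 7*j^3*x - 7*j^3 - j^2*x^2 - 49*j^2*x - 7*j*x^3 + 7*j*x^2 + 49*x^3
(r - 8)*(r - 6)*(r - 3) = r^3 - 17*r^2 + 90*r - 144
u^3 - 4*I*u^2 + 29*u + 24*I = (u - 8*I)*(u + I)*(u + 3*I)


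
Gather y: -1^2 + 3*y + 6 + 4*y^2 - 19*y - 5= 4*y^2 - 16*y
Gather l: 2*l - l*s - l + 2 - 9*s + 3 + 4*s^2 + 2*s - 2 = l*(1 - s) + 4*s^2 - 7*s + 3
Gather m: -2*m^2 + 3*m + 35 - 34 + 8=-2*m^2 + 3*m + 9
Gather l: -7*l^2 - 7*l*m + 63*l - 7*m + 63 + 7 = -7*l^2 + l*(63 - 7*m) - 7*m + 70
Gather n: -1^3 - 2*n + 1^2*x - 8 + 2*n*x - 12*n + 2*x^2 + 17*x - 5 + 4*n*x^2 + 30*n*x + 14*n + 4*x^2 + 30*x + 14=n*(4*x^2 + 32*x) + 6*x^2 + 48*x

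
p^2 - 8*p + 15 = (p - 5)*(p - 3)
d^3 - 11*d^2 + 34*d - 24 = (d - 6)*(d - 4)*(d - 1)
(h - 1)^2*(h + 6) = h^3 + 4*h^2 - 11*h + 6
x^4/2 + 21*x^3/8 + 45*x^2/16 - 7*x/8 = x*(x/2 + 1)*(x - 1/4)*(x + 7/2)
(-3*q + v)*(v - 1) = -3*q*v + 3*q + v^2 - v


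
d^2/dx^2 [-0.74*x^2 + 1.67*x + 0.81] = -1.48000000000000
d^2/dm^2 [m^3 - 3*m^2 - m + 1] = 6*m - 6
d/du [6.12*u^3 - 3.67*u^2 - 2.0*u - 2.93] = 18.36*u^2 - 7.34*u - 2.0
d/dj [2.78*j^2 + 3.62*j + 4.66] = 5.56*j + 3.62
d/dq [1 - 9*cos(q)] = 9*sin(q)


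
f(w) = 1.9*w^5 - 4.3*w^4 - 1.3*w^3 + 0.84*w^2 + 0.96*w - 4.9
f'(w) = 9.5*w^4 - 17.2*w^3 - 3.9*w^2 + 1.68*w + 0.96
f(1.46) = -12.69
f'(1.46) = -15.26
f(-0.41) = -5.21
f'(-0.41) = 1.07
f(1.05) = -7.27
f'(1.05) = -9.94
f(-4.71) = -6375.24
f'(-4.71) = 6378.98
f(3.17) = 139.16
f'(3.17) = 378.50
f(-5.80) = -17065.44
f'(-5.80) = 13966.62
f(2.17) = -16.07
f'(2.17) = 21.14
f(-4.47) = -4983.73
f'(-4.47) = 5244.48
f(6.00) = 8951.90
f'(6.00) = 8467.44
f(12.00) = 381497.18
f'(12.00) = 166729.92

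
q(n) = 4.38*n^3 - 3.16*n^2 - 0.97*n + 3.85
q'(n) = 13.14*n^2 - 6.32*n - 0.97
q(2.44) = 46.30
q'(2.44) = 61.84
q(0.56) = 3.09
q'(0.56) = -0.39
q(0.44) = 3.18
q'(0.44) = -1.21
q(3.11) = 102.02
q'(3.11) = 106.47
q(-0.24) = 3.84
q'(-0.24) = 1.30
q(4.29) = 287.35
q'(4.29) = 213.75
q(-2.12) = -50.03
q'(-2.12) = 71.48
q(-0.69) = 1.58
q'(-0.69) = 9.65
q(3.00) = 90.76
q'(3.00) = 98.33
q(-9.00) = -3436.40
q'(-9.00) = 1120.25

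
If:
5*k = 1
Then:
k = 1/5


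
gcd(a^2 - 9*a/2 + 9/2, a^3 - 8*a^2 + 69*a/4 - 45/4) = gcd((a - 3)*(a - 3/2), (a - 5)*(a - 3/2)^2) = a - 3/2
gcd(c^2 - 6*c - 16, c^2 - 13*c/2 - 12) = c - 8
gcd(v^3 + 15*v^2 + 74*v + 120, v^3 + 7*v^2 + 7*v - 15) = v + 5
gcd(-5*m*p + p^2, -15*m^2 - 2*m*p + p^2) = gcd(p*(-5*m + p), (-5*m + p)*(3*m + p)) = -5*m + p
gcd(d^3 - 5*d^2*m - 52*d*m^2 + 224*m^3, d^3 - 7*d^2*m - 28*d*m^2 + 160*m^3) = d^2 - 12*d*m + 32*m^2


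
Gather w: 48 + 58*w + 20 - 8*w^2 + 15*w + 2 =-8*w^2 + 73*w + 70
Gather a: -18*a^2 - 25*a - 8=-18*a^2 - 25*a - 8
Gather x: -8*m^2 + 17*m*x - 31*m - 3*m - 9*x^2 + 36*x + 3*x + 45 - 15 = -8*m^2 - 34*m - 9*x^2 + x*(17*m + 39) + 30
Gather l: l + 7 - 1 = l + 6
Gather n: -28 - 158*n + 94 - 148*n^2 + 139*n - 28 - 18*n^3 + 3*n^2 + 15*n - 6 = -18*n^3 - 145*n^2 - 4*n + 32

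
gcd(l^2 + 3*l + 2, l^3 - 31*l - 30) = l + 1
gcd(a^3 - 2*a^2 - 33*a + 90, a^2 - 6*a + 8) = 1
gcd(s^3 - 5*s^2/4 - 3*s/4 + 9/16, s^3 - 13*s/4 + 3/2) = s^2 - 2*s + 3/4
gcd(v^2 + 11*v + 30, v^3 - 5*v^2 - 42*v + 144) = v + 6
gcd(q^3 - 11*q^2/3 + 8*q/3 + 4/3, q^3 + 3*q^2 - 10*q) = q - 2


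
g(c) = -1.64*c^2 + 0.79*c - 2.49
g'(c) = 0.79 - 3.28*c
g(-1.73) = -8.77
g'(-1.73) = 6.46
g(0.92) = -3.15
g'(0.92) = -2.23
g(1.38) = -4.52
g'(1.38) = -3.74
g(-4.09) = -33.16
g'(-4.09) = 14.21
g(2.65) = -11.91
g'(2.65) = -7.90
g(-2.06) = -11.08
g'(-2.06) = 7.55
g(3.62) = -21.12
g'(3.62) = -11.08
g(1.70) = -5.89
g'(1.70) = -4.79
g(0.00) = -2.49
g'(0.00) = 0.79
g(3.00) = -14.88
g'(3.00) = -9.05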